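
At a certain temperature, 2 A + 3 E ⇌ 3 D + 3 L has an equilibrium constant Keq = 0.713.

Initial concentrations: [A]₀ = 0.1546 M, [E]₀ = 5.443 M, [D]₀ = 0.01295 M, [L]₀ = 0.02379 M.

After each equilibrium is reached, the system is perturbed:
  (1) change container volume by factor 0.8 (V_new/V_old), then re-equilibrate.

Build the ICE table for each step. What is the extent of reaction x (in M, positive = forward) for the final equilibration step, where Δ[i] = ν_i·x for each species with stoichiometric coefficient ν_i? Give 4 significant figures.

x = -1.0845e-04 M

Q₀ = 7.5868e-12 vs Keq = 0.713 ⇒ Q<K, forward
Step 1:
                   A          E          D          L
  I           0.1546      5.443    0.01295    0.02379
  C          -0.1531    -0.2296     0.2296     0.2296
  E         0.001516      5.213     0.2426     0.2534
  solve Keq expr → x = 0.07654; check Q = 0.713
Then change container volume by factor 0.8 (V_new/V_old).
Step 2:
                   A          E          D          L
  I         0.001895      6.517     0.3032     0.3168
  C       2.1690e-04 3.2535e-04 -3.2535e-04 -3.2535e-04
  E         0.002112      6.517     0.3029     0.3164
  solve Keq expr → x = -1.0845e-04; check Q = 0.713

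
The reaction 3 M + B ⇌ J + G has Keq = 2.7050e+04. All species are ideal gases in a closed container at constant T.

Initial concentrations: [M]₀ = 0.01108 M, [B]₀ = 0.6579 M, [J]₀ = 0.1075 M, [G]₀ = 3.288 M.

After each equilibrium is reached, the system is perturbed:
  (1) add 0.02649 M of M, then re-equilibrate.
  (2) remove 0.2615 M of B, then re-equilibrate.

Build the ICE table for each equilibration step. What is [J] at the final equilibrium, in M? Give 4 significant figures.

[J]_eq = 0.1093 M

Q₀ = 3.9497e+05 vs Keq = 2.7050e+04 ⇒ Q>K, reverse
Step 1:
                    M           B           J           G
  Initial     0.01108      0.6579      0.1075       3.288
  Change      0.01548    0.005159   -0.005159   -0.005159
  Equil       0.02656      0.6631      0.1023       3.283
  solve Keq expr → x = -0.005159; check Q = 2.7050e+04
Then add 0.02649 M of M.
Step 2:
                    M           B           J           G
  Initial     0.05305      0.6631      0.1023       3.283
  Change     -0.02563   -0.008543    0.008543    0.008543
  Equil       0.02742      0.6545      0.1109       3.291
  solve Keq expr → x = 0.008543; check Q = 2.7050e+04
Then remove 0.2615 M of B.
Step 3:
                    M           B           J           G
  Initial     0.02742       0.393      0.1109       3.291
  Change     0.004872    0.001624   -0.001624   -0.001624
  Equil       0.03229      0.3946      0.1093        3.29
  solve Keq expr → x = -0.001624; check Q = 2.7050e+04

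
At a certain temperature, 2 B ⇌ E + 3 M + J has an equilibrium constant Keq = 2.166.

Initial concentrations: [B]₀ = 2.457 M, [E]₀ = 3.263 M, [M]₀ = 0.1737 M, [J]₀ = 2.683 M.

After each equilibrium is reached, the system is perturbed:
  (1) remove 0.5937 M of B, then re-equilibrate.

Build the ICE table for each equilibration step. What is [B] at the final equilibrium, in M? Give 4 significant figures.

[B]_eq = 1.463 M

Q₀ = 0.0076 vs Keq = 2.166 ⇒ Q<K, forward
Step 1:
                   B          E          M          J
  init         2.457      3.263     0.1737      2.683
  Δ          -0.5034     0.2517     0.7552     0.2517
  eq           1.954      3.515     0.9289      2.935
  solve Keq expr → x = 0.2517; check Q = 2.166
Then remove 0.5937 M of B.
Step 2:
                   B          E          M          J
  init          1.36      3.515     0.9289      2.935
  Δ            0.103   -0.05152    -0.1546   -0.05152
  eq           1.463      3.463     0.7743      2.883
  solve Keq expr → x = -0.05152; check Q = 2.166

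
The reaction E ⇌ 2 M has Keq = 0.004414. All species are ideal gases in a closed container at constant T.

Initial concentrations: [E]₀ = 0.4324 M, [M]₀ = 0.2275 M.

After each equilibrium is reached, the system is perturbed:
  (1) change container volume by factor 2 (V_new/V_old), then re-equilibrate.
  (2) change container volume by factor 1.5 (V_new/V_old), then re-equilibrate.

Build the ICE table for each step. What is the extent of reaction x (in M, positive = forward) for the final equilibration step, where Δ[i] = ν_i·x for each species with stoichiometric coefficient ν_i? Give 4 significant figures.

Q₀ = 0.1197 vs Keq = 0.004414 ⇒ Q>K, reverse
Step 1:
                  E         M
  Initial    0.4324    0.2275
  Change    0.08975   -0.1795
  Equil      0.5221   0.04801
  solve Keq expr → x = -0.08975; check Q = 0.004414
Then change container volume by factor 2 (V_new/V_old).
Step 2:
                  E         M
  Initial    0.2611     0.024
  Change  -0.004814  0.009628
  Equil      0.2563   0.03363
  solve Keq expr → x = 0.004814; check Q = 0.004414
Then change container volume by factor 1.5 (V_new/V_old).
Step 3:
                  E         M
  Initial    0.1708   0.02242
  Change  -0.002422  0.004844
  Equil      0.1684   0.02727
  solve Keq expr → x = 0.002422; check Q = 0.004414

x = 0.002422 M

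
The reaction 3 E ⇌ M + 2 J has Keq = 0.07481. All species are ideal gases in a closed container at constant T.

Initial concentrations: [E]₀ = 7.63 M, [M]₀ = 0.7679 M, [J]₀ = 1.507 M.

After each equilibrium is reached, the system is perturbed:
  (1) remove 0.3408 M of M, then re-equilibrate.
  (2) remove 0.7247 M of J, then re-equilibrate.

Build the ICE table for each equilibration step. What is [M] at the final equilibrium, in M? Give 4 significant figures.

Q₀ = 0.003926 vs Keq = 0.07481 ⇒ Q<K, forward
Step 1:
                   E          M          J
  I             7.63     0.7679      1.507
  C           -2.116     0.7053      1.411
  E            5.514      1.473      2.918
  solve Keq expr → x = 0.7053; check Q = 0.07481
Then remove 0.3408 M of M.
Step 2:
                   E          M          J
  I            5.514      1.132      2.918
  C          -0.2044    0.06815     0.1363
  E             5.31      1.201      3.054
  solve Keq expr → x = 0.06815; check Q = 0.07481
Then remove 0.7247 M of J.
Step 3:
                   E          M          J
  I             5.31      1.201      2.329
  C          -0.3889     0.1296     0.2592
  E            4.921       1.33      2.589
  solve Keq expr → x = 0.1296; check Q = 0.07481

[M]_eq = 1.33 M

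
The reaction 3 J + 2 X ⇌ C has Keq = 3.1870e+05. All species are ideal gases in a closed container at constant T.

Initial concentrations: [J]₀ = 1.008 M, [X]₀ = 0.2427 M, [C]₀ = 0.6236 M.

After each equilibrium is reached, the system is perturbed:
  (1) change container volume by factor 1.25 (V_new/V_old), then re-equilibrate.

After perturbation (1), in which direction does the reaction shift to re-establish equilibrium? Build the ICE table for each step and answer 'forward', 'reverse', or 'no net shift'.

Direction: reverse

Q₀ = 10.34 vs Keq = 3.1870e+05 ⇒ Q<K, forward
Step 1:
                  J         X         C
  I           1.008    0.2427    0.6236
  C         -0.3597   -0.2398    0.1199
  E          0.6483  0.002926    0.7435
  solve Keq expr → x = 0.1199; check Q = 3.1870e+05
Then change container volume by factor 1.25 (V_new/V_old).
Step 2:
                  J         X         C
  I          0.5187  0.002341    0.5948
  C        0.001941  0.001294 -6.4709e-04
  E          0.5206  0.003635    0.5941
  solve Keq expr → x = -6.4709e-04; check Q = 3.1870e+05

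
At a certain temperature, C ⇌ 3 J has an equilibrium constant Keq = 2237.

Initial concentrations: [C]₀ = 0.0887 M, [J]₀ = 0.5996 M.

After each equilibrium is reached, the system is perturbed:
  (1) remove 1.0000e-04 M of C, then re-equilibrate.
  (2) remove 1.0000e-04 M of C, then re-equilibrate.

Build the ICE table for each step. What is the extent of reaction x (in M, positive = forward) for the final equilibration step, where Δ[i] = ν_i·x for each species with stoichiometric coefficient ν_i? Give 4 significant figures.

Q₀ = 2.43 vs Keq = 2237 ⇒ Q<K, forward
Step 1:
                   C          J
  init        0.0887     0.5996
  Δ         -0.08841     0.2652
  eq      2.8915e-04     0.8648
  solve Keq expr → x = 0.08841; check Q = 2237
Then remove 1.0000e-04 M of C.
Step 2:
                   C          J
  init    1.8915e-04     0.8648
  Δ       9.9700e-05 -2.9910e-04
  eq      2.8885e-04     0.8645
  solve Keq expr → x = -9.9700e-05; check Q = 2237
Then remove 1.0000e-04 M of C.
Step 3:
                   C          J
  init    1.8885e-04     0.8645
  Δ       9.9700e-05 -2.9910e-04
  eq      2.8855e-04     0.8642
  solve Keq expr → x = -9.9700e-05; check Q = 2237

x = -9.9700e-05 M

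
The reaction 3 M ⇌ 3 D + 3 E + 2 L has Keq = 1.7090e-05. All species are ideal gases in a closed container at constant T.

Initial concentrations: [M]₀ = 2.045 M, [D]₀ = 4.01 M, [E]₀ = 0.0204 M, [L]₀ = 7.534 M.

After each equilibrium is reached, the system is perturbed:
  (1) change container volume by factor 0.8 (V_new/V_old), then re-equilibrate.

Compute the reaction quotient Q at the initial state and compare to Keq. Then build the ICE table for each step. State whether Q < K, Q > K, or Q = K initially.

Q₀ = 0.003633 vs Keq = 1.7090e-05 ⇒ Q>K, reverse
Step 1:
                  M         D         E         L
  init        2.045      4.01    0.0204     7.534
  Δ         0.01694  -0.01694  -0.01694  -0.01129
  eq          2.062     3.993  0.003464     7.523
  solve Keq expr → x = -0.005645; check Q = 1.7090e-05
Then change container volume by factor 0.8 (V_new/V_old).
Step 2:
                  M         D         E         L
  init        2.577     4.991  0.004331     9.403
  Δ        0.001342 -0.001342 -0.001342 -8.9496e-04
  eq          2.579      4.99  0.002988     9.402
  solve Keq expr → x = -4.4748e-04; check Q = 1.7090e-05

Q₀ = 0.003633; Q > K (proceeds reverse)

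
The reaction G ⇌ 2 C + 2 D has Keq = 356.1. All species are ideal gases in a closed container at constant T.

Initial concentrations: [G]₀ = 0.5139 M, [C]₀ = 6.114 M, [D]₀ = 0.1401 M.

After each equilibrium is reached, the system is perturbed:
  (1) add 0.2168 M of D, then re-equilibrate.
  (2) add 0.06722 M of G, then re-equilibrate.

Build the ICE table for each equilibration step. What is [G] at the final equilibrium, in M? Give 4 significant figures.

Q₀ = 1.428 vs Keq = 356.1 ⇒ Q<K, forward
Step 1:
                   G          C          D
  Initial     0.5139      6.114     0.1401
  Change      -0.397      0.794      0.794
  Equil       0.1169      6.908     0.9341
  solve Keq expr → x = 0.397; check Q = 356.1
Then add 0.2168 M of D.
Step 2:
                   G          C          D
  Initial     0.1169      6.908      1.151
  Change     0.03589   -0.07179   -0.07179
  Equil       0.1528      6.836      1.079
  solve Keq expr → x = -0.03589; check Q = 356.1
Then add 0.06722 M of G.
Step 3:
                   G          C          D
  Initial       0.22      6.836      1.079
  Change    -0.03975     0.0795     0.0795
  Equil       0.1803      6.916      1.159
  solve Keq expr → x = 0.03975; check Q = 356.1

[G]_eq = 0.1803 M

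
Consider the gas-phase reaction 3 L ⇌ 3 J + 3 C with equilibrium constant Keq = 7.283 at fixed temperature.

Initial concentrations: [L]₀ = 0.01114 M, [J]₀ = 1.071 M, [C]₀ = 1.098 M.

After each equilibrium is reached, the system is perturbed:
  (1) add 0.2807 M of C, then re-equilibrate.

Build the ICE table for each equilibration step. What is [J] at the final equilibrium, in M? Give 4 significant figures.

[J]_eq = 0.7097 M

Q₀ = 1.1763e+06 vs Keq = 7.283 ⇒ Q>K, reverse
Step 1:
                   L          J          C
  Initial    0.01114      1.071      1.098
  Change      0.3035    -0.3035    -0.3035
  Equil       0.3146     0.7675     0.7945
  solve Keq expr → x = -0.1012; check Q = 7.283
Then add 0.2807 M of C.
Step 2:
                   L          J          C
  Initial     0.3146     0.7675      1.075
  Change     0.05786   -0.05786   -0.05786
  Equil       0.3725     0.7097      1.017
  solve Keq expr → x = -0.01929; check Q = 7.283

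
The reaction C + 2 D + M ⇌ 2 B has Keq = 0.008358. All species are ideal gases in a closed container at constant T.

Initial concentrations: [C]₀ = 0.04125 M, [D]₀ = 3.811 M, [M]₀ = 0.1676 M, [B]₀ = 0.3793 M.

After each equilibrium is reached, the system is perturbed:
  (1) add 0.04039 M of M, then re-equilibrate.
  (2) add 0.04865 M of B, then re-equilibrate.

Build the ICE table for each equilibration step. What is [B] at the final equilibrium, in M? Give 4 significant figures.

[B]_eq = 0.1037 M

Q₀ = 1.433 vs Keq = 0.008358 ⇒ Q>K, reverse
Step 1:
                    C           D           M           B
  Initial     0.04125       3.811      0.1676      0.3793
  Change       0.1445       0.289      0.1445      -0.289
  Equil        0.1858         4.1      0.3121     0.09026
  solve Keq expr → x = -0.1445; check Q = 0.008358
Then add 0.04039 M of M.
Step 2:
                    C           D           M           B
  Initial      0.1858         4.1      0.3525     0.09026
  Change     -0.00232    -0.00464    -0.00232     0.00464
  Equil        0.1835       4.095      0.3502      0.0949
  solve Keq expr → x = 0.00232; check Q = 0.008358
Then add 0.04865 M of B.
Step 3:
                    C           D           M           B
  Initial      0.1835       4.095      0.3502      0.1435
  Change      0.01992     0.03983     0.01992    -0.03983
  Equil        0.2034       4.135      0.3701      0.1037
  solve Keq expr → x = -0.01992; check Q = 0.008358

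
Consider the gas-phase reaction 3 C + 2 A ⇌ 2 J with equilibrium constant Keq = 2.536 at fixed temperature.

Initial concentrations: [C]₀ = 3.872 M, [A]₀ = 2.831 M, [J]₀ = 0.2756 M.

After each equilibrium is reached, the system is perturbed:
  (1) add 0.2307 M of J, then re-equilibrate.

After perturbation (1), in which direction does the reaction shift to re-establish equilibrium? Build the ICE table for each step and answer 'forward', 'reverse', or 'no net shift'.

Q₀ = 1.6326e-04 vs Keq = 2.536 ⇒ Q<K, forward
Step 1:
                  C         A         J
  init        3.872     2.831    0.2756
  Δ          -2.702    -1.801     1.801
  eq           1.17      1.03     2.077
  solve Keq expr → x = 0.9005; check Q = 2.536
Then add 0.2307 M of J.
Step 2:
                  C         A         J
  init         1.17      1.03     2.307
  Δ         0.04823   0.03215  -0.03215
  eq          1.219     1.062     2.275
  solve Keq expr → x = -0.01608; check Q = 2.536

Direction: reverse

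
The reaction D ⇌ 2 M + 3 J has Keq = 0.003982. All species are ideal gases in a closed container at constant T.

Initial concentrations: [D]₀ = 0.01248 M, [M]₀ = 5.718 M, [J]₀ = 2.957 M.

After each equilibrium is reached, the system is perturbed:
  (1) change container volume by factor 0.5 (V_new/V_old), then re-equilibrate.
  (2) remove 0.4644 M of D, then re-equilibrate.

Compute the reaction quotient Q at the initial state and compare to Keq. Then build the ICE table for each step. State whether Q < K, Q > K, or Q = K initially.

Q₀ = 6.7737e+04 vs Keq = 0.003982 ⇒ Q>K, reverse
Step 1:
                   D          M          J
  init       0.01248      5.718      2.957
  Δ           0.9641     -1.928     -2.892
  eq          0.9766       3.79    0.06469
  solve Keq expr → x = -0.9641; check Q = 0.003982
Then change container volume by factor 0.5 (V_new/V_old).
Step 2:
                   D          M          J
  init         1.953       7.58     0.1294
  Δ          0.02586   -0.05172   -0.07758
  eq           1.979      7.528    0.05181
  solve Keq expr → x = -0.02586; check Q = 0.003982
Then remove 0.4644 M of D.
Step 3:
                   D          M          J
  init         1.515      7.528    0.05181
  Δ         0.001464  -0.002927  -0.004391
  eq           1.516      7.525    0.04742
  solve Keq expr → x = -0.001464; check Q = 0.003982

Q₀ = 6.7737e+04; Q > K (proceeds reverse)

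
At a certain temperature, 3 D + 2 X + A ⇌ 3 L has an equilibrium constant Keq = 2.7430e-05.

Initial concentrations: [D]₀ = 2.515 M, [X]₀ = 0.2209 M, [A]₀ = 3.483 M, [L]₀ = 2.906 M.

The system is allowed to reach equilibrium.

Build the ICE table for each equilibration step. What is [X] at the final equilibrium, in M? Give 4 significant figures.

Q₀ = 9.077 vs Keq = 2.7430e-05 ⇒ Q>K, reverse
Step 1:
                  D         X         A         L
  I           2.515    0.2209     3.483     2.906
  C           2.525     1.684    0.8418    -2.525
  E            5.04     1.905     4.325    0.3805
  solve Keq expr → x = -0.8418; check Q = 2.7430e-05

[X]_eq = 1.905 M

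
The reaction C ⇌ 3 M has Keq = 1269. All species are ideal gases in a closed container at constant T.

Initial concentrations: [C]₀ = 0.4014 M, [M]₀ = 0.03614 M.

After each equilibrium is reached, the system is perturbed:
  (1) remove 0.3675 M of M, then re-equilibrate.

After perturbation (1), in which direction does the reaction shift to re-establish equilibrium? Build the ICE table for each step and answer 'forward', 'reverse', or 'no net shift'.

Direction: forward

Q₀ = 1.1759e-04 vs Keq = 1269 ⇒ Q<K, forward
Step 1:
                  C         M
  init       0.4014   0.03614
  Δ         -0.3999       1.2
  eq       0.001488     1.236
  solve Keq expr → x = 0.3999; check Q = 1269
Then remove 0.3675 M of M.
Step 2:
                  C         M
  init     0.001488    0.8684
  Δ       -9.6632e-04  0.002899
  eq      5.2120e-04    0.8713
  solve Keq expr → x = 9.6632e-04; check Q = 1269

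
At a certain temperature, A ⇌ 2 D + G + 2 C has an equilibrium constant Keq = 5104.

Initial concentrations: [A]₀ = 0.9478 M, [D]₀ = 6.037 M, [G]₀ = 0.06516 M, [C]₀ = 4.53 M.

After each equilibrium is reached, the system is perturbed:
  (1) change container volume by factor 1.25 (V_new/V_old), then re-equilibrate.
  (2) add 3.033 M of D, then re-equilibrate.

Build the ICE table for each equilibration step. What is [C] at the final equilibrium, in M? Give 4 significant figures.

Q₀ = 51.42 vs Keq = 5104 ⇒ Q<K, forward
Step 1:
                    A           D           G           C
  I            0.9478       6.037     0.06516        4.53
  C           -0.6745       1.349      0.6745       1.349
  E            0.2733       7.386      0.7397       5.879
  solve Keq expr → x = 0.6745; check Q = 5104
Then change container volume by factor 1.25 (V_new/V_old).
Step 2:
                    A           D           G           C
  I            0.2186       5.909      0.5918       4.703
  C          -0.09779      0.1956     0.09779      0.1956
  E            0.1208       6.104      0.6895       4.899
  solve Keq expr → x = 0.09779; check Q = 5104
Then add 3.033 M of D.
Step 3:
                    A           D           G           C
  I            0.1208       9.137      0.6895       4.899
  C           0.08942     -0.1788    -0.08942     -0.1788
  E            0.2102       8.959      0.6001        4.72
  solve Keq expr → x = -0.08942; check Q = 5104

[C]_eq = 4.72 M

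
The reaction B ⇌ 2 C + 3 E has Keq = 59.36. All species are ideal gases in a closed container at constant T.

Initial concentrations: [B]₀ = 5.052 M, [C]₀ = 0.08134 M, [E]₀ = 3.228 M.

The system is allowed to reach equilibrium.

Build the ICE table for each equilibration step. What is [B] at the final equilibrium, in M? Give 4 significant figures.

Q₀ = 0.04405 vs Keq = 59.36 ⇒ Q<K, forward
Step 1:
                    B           C           E
  Initial       5.052     0.08134       3.228
  Change      -0.6472       1.294       1.942
  Equil         4.405       1.376        5.17
  solve Keq expr → x = 0.6472; check Q = 59.36

[B]_eq = 4.405 M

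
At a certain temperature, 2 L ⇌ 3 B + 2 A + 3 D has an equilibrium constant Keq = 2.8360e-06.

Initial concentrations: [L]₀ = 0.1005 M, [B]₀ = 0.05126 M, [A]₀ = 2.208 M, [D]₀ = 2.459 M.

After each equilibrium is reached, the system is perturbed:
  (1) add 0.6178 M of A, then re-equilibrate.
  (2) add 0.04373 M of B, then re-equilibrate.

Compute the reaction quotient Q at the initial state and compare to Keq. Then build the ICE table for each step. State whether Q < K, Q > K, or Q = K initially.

Q₀ = 0.9667; Q > K (proceeds reverse)

Q₀ = 0.9667 vs Keq = 2.8360e-06 ⇒ Q>K, reverse
Step 1:
                  L         B         A         D
  Initial    0.1005   0.05126     2.208     2.459
  Change    0.03356  -0.05034  -0.03356  -0.05034
  Equil      0.1341 9.1713e-04     2.174     2.409
  solve Keq expr → x = -0.01678; check Q = 2.8360e-06
Then add 0.6178 M of A.
Step 2:
                  L         B         A         D
  Initial    0.1341 9.1713e-04     2.792     2.409
  Change  9.3607e-05 -1.4041e-04 -9.3607e-05 -1.4041e-04
  Equil      0.1342 7.7672e-04     2.792     2.409
  solve Keq expr → x = -4.6804e-05; check Q = 2.8360e-06
Then add 0.04373 M of B.
Step 3:
                  L         B         A         D
  Initial    0.1342   0.04451     2.792     2.409
  Change    0.02907   -0.0436  -0.02907   -0.0436
  Equil      0.1632 9.0784e-04     2.763     2.365
  solve Keq expr → x = -0.01453; check Q = 2.8360e-06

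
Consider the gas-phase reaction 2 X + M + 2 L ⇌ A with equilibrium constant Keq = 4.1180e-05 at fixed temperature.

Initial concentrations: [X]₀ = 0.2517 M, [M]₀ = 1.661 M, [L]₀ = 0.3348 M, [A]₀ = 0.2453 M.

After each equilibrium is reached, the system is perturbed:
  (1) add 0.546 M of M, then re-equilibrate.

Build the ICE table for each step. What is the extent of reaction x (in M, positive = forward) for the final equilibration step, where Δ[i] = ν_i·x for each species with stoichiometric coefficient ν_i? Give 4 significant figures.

x = 8.4345e-06 M

Q₀ = 20.8 vs Keq = 4.1180e-05 ⇒ Q>K, reverse
Step 1:
                  X         M         L         A
  I          0.2517     1.661    0.3348    0.2453
  C          0.4905    0.2453    0.4905   -0.2453
  E          0.7422     1.906    0.8253 2.9460e-05
  solve Keq expr → x = -0.2453; check Q = 4.1180e-05
Then add 0.546 M of M.
Step 2:
                  X         M         L         A
  I          0.7422     2.452    0.8253 2.9460e-05
  C       -1.6869e-05 -8.4345e-06 -1.6869e-05 8.4345e-06
  E          0.7422     2.452    0.8253 3.7894e-05
  solve Keq expr → x = 8.4345e-06; check Q = 4.1180e-05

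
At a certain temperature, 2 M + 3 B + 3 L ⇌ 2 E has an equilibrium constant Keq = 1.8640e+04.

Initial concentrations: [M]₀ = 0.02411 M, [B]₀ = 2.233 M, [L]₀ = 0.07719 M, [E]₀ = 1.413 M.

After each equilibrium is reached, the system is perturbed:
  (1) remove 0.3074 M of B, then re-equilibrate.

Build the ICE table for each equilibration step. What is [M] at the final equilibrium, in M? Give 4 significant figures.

[M]_eq = 0.06707 M

Q₀ = 6.7072e+05 vs Keq = 1.8640e+04 ⇒ Q>K, reverse
Step 1:
                   M          B          L          E
  I          0.02411      2.233    0.07719      1.413
  C          0.03659    0.05488    0.05488   -0.03659
  E           0.0607      2.288     0.1321      1.376
  solve Keq expr → x = -0.01829; check Q = 1.8640e+04
Then remove 0.3074 M of B.
Step 2:
                   M          B          L          E
  I           0.0607       1.98     0.1321      1.376
  C          0.00637   0.009555   0.009555   -0.00637
  E          0.06707       1.99     0.1416       1.37
  solve Keq expr → x = -0.003185; check Q = 1.8640e+04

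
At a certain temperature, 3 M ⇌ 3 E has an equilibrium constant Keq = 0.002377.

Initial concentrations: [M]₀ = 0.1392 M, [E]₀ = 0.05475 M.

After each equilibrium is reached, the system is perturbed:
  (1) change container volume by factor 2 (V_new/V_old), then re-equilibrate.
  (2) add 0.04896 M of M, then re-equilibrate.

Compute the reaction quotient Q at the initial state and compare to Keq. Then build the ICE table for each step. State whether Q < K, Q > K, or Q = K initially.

Q₀ = 0.06085 vs Keq = 0.002377 ⇒ Q>K, reverse
Step 1:
                   M          E
  I           0.1392    0.05475
  C          0.03191   -0.03191
  E           0.1711    0.02284
  solve Keq expr → x = -0.01064; check Q = 0.002377
Then change container volume by factor 2 (V_new/V_old).
Step 2:
                   M          E
  I          0.08556    0.01142
  C                0          0
  E          0.08556    0.01142
  solve Keq expr → x = 0; check Q = 0.002377
Then add 0.04896 M of M.
Step 3:
                   M          E
  I           0.1345    0.01142
  C        -0.005765   0.005765
  E           0.1288    0.01718
  solve Keq expr → x = 0.001922; check Q = 0.002377

Q₀ = 0.06085; Q > K (proceeds reverse)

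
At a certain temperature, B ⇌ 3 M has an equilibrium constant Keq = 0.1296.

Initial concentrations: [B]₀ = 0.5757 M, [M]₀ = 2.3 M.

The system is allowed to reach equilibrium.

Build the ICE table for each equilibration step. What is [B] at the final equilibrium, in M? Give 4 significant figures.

[B]_eq = 1.165 M

Q₀ = 21.13 vs Keq = 0.1296 ⇒ Q>K, reverse
Step 1:
                    B           M
  Initial      0.5757         2.3
  Change       0.5892      -1.768
  Equil         1.165      0.5325
  solve Keq expr → x = -0.5892; check Q = 0.1296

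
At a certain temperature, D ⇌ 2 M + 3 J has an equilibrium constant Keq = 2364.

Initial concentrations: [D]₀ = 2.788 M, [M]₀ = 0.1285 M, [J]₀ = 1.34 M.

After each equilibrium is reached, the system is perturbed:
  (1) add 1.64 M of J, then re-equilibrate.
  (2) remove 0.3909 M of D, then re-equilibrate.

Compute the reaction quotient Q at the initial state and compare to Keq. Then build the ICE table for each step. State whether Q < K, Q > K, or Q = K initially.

Q₀ = 0.01425; Q < K (proceeds forward)

Q₀ = 0.01425 vs Keq = 2364 ⇒ Q<K, forward
Step 1:
                  D         M         J
  Initial     2.788    0.1285      1.34
  Change     -1.626     3.252     4.878
  Equil       1.162      3.38     6.218
  solve Keq expr → x = 1.626; check Q = 2364
Then add 1.64 M of J.
Step 2:
                  D         M         J
  Initial     1.162      3.38     7.858
  Change      0.216   -0.4321   -0.6481
  Equil       1.378     2.948      7.21
  solve Keq expr → x = -0.216; check Q = 2364
Then remove 0.3909 M of D.
Step 3:
                  D         M         J
  Initial    0.9872     2.948      7.21
  Change    0.09159   -0.1832   -0.2748
  Equil       1.079     2.765     6.935
  solve Keq expr → x = -0.09159; check Q = 2364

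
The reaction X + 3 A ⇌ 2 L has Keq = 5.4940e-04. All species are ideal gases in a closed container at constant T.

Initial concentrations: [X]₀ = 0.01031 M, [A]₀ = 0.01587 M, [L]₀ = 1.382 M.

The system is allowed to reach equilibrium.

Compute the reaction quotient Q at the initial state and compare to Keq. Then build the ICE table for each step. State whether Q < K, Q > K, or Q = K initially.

Q₀ = 4.6348e+07; Q > K (proceeds reverse)

Q₀ = 4.6348e+07 vs Keq = 5.4940e-04 ⇒ Q>K, reverse
Step 1:
                    X           A           L
  init        0.01031     0.01587       1.382
  Δ            0.6636       1.991      -1.327
  eq            0.674       2.007      0.0547
  solve Keq expr → x = -0.6636; check Q = 5.4940e-04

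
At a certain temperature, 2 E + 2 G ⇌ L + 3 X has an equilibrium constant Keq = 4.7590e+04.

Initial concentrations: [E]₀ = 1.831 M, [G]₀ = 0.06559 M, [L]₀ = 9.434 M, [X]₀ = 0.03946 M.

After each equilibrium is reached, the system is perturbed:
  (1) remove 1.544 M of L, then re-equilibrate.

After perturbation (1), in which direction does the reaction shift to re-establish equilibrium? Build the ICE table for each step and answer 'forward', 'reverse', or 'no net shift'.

Direction: forward

Q₀ = 0.04019 vs Keq = 4.7590e+04 ⇒ Q<K, forward
Step 1:
                    E           G           L           X
  init          1.831     0.06559       9.434     0.03946
  Δ          -0.06518    -0.06518     0.03259     0.09778
  eq            1.766  4.0606e-04       9.467      0.1372
  solve Keq expr → x = 0.03259; check Q = 4.7590e+04
Then remove 1.544 M of L.
Step 2:
                    E           G           L           X
  init          1.766  4.0606e-04       7.923      0.1372
  Δ       -3.4371e-05 -3.4371e-05  1.7185e-05  5.1556e-05
  eq            1.766  3.7169e-04       7.923      0.1373
  solve Keq expr → x = 1.7185e-05; check Q = 4.7590e+04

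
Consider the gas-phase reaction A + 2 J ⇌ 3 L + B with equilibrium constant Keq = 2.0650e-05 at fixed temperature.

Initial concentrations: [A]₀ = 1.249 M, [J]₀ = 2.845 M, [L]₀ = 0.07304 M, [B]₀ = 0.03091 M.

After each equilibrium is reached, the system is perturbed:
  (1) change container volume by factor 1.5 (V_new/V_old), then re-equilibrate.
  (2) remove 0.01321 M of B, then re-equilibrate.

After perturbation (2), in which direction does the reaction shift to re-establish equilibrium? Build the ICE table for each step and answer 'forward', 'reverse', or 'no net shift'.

Direction: forward

Q₀ = 1.1914e-06 vs Keq = 2.0650e-05 ⇒ Q<K, forward
Step 1:
                    A           J           L           B
  Initial       1.249       2.845     0.07304     0.03091
  Change     -0.02606    -0.05212     0.07818     0.02606
  Equil         1.223       2.793      0.1512     0.05697
  solve Keq expr → x = 0.02606; check Q = 2.0650e-05
Then change container volume by factor 1.5 (V_new/V_old).
Step 2:
                    A           J           L           B
  Initial      0.8153       1.862      0.1008     0.03798
  Change    -0.003576   -0.007152     0.01073    0.003576
  Equil        0.8117       1.855      0.1115     0.04156
  solve Keq expr → x = 0.003576; check Q = 2.0650e-05
Then remove 0.01321 M of B.
Step 3:
                    A           J           L           B
  Initial      0.8117       1.855      0.1115     0.02835
  Change    -0.003356   -0.006712     0.01007    0.003356
  Equil        0.8084       1.848      0.1216      0.0317
  solve Keq expr → x = 0.003356; check Q = 2.0650e-05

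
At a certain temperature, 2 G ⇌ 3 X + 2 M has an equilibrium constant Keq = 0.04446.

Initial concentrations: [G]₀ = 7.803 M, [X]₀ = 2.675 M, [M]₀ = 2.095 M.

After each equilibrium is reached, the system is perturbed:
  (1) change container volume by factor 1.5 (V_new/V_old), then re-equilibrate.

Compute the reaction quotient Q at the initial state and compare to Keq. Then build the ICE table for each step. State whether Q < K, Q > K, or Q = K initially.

Q₀ = 1.38; Q > K (proceeds reverse)

Q₀ = 1.38 vs Keq = 0.04446 ⇒ Q>K, reverse
Step 1:
                   G          X          M
  init         7.803      2.675      2.095
  Δ           0.8974     -1.346    -0.8974
  eq             8.7      1.329      1.198
  solve Keq expr → x = -0.4487; check Q = 0.04446
Then change container volume by factor 1.5 (V_new/V_old).
Step 2:
                   G          X          M
  init           5.8     0.8859     0.7984
  Δ          -0.1719     0.2578     0.1719
  eq           5.628      1.144     0.9703
  solve Keq expr → x = 0.08594; check Q = 0.04446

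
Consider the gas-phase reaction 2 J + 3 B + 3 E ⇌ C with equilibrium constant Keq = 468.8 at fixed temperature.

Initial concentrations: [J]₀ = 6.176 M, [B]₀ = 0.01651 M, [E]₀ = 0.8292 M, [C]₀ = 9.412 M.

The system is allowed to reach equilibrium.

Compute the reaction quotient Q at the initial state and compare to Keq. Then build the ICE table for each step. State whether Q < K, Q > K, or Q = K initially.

Q₀ = 9.6172e+04 vs Keq = 468.8 ⇒ Q>K, reverse
Step 1:
                  J         B         E         C
  init        6.176   0.01651    0.8292     9.412
  Δ         0.04833   0.07249   0.07249  -0.02416
  eq          6.224     0.089    0.9017     9.388
  solve Keq expr → x = -0.02416; check Q = 468.8

Q₀ = 9.6172e+04; Q > K (proceeds reverse)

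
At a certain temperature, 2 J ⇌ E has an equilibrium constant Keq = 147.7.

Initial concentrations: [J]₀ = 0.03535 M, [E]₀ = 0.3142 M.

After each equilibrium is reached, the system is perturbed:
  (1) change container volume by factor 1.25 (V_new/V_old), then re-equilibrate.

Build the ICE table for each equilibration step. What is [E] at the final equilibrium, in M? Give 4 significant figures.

Q₀ = 251.4 vs Keq = 147.7 ⇒ Q>K, reverse
Step 1:
                    J           E
  Initial     0.03535      0.3142
  Change      0.01039   -0.005195
  Equil       0.04574       0.309
  solve Keq expr → x = -0.005195; check Q = 147.7
Then change container volume by factor 1.25 (V_new/V_old).
Step 2:
                    J           E
  Initial     0.03659      0.2472
  Change     0.004147   -0.002074
  Equil       0.04074      0.2451
  solve Keq expr → x = -0.002074; check Q = 147.7

[E]_eq = 0.2451 M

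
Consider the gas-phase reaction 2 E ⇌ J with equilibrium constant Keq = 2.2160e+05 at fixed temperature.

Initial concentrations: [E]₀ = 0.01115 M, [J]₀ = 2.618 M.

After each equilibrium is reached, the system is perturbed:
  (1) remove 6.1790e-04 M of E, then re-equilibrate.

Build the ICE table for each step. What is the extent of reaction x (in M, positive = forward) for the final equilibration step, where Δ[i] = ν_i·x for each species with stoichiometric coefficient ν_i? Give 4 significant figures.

Q₀ = 2.1058e+04 vs Keq = 2.2160e+05 ⇒ Q<K, forward
Step 1:
                   E          J
  init       0.01115      2.618
  Δ         -0.00771   0.003855
  eq         0.00344      2.622
  solve Keq expr → x = 0.003855; check Q = 2.2160e+05
Then remove 6.1790e-04 M of E.
Step 2:
                   E          J
  init      0.002822      2.622
  Δ       6.1770e-04 -3.0885e-04
  eq        0.003439      2.622
  solve Keq expr → x = -3.0885e-04; check Q = 2.2160e+05

x = -3.0885e-04 M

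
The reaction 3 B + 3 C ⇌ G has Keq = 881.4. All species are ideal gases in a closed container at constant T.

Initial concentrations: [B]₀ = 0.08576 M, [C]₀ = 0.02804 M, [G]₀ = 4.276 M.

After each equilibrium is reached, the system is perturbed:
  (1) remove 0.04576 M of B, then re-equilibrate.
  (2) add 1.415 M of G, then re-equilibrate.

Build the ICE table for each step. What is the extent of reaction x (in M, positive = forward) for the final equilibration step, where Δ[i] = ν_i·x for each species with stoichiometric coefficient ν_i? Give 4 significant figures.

Q₀ = 3.0750e+08 vs Keq = 881.4 ⇒ Q>K, reverse
Step 1:
                   B          C          G
  I          0.08576    0.02804      4.276
  C           0.3536     0.3536    -0.1179
  E           0.4394     0.3817      4.158
  solve Keq expr → x = -0.1179; check Q = 881.4
Then remove 0.04576 M of B.
Step 2:
                   B          C          G
  I           0.3936     0.3817      4.158
  C          0.02179    0.02179  -0.007263
  E           0.4154     0.4035      4.151
  solve Keq expr → x = -0.007263; check Q = 881.4
Then add 1.415 M of G.
Step 3:
                   B          C          G
  I           0.4154     0.4035      5.566
  C          0.02042    0.02042  -0.006808
  E           0.4359     0.4239      5.559
  solve Keq expr → x = -0.006808; check Q = 881.4

x = -0.006808 M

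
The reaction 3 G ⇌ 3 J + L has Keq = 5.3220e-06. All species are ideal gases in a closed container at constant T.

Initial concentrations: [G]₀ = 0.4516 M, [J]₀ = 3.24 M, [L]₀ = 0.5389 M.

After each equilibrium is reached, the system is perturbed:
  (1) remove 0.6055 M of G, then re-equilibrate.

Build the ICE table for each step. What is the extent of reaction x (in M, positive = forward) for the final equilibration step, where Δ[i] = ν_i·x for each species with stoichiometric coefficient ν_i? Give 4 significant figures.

Q₀ = 199 vs Keq = 5.3220e-06 ⇒ Q>K, reverse
Step 1:
                   G          J          L
  init        0.4516       3.24     0.5389
  Δ            1.617     -1.617    -0.5389
  eq           2.068      1.623 1.1007e-05
  solve Keq expr → x = -0.5389; check Q = 5.3220e-06
Then remove 0.6055 M of G.
Step 2:
                   G          J          L
  init         1.463      1.623 1.1007e-05
  Δ       2.1339e-05 -2.1339e-05 -7.1129e-06
  eq           1.463      1.623 3.8942e-06
  solve Keq expr → x = -7.1129e-06; check Q = 5.3220e-06

x = -7.1129e-06 M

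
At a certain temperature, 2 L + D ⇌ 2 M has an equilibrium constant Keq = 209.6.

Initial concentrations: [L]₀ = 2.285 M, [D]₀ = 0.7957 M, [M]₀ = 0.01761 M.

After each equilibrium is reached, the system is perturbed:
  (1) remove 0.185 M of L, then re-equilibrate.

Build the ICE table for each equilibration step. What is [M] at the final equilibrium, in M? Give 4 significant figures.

[M]_eq = 1.541 M

Q₀ = 7.4644e-05 vs Keq = 209.6 ⇒ Q<K, forward
Step 1:
                    L           D           M
  I             2.285      0.7957     0.01761
  C            -1.548     -0.7741       1.548
  E            0.7367     0.02155       1.566
  solve Keq expr → x = 0.7741; check Q = 209.6
Then remove 0.185 M of L.
Step 2:
                    L           D           M
  I            0.5517     0.02155       1.566
  C           0.02501      0.0125    -0.02501
  E            0.5767     0.03406       1.541
  solve Keq expr → x = -0.0125; check Q = 209.6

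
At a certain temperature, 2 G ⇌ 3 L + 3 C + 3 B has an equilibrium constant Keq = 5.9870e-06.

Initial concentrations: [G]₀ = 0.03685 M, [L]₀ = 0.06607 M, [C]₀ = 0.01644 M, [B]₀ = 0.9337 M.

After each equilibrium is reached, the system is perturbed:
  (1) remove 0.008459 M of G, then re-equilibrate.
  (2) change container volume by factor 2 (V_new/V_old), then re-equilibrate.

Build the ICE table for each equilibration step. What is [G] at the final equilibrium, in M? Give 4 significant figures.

Q₀ = 7.6818e-07 vs Keq = 5.9870e-06 ⇒ Q<K, forward
Step 1:
                    G           L           C           B
  Initial     0.03685     0.06607     0.01644      0.9337
  Change    -0.005922    0.008883    0.008883    0.008883
  Equil       0.03093     0.07495     0.02532      0.9426
  solve Keq expr → x = 0.002961; check Q = 5.9870e-06
Then remove 0.008459 M of G.
Step 2:
                    G           L           C           B
  Initial     0.02247     0.07495     0.02532      0.9426
  Change      0.00188   -0.002821   -0.002821   -0.002821
  Equil       0.02435     0.07213      0.0225      0.9398
  solve Keq expr → x = -9.4018e-04; check Q = 5.9870e-06
Then change container volume by factor 2 (V_new/V_old).
Step 3:
                    G           L           C           B
  Initial     0.01217     0.03607     0.01125      0.4699
  Change    -0.007463     0.01119     0.01119     0.01119
  Equil      0.004712     0.04726     0.02245      0.4811
  solve Keq expr → x = 0.003731; check Q = 5.9870e-06

[G]_eq = 0.004712 M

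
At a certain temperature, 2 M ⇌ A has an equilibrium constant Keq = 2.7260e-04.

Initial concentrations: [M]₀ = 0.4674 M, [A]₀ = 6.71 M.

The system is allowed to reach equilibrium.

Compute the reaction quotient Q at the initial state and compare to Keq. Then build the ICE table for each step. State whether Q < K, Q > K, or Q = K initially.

Q₀ = 30.71 vs Keq = 2.7260e-04 ⇒ Q>K, reverse
Step 1:
                    M           A
  I            0.4674        6.71
  C             13.32      -6.658
  E             13.78     0.05179
  solve Keq expr → x = -6.658; check Q = 2.7260e-04

Q₀ = 30.71; Q > K (proceeds reverse)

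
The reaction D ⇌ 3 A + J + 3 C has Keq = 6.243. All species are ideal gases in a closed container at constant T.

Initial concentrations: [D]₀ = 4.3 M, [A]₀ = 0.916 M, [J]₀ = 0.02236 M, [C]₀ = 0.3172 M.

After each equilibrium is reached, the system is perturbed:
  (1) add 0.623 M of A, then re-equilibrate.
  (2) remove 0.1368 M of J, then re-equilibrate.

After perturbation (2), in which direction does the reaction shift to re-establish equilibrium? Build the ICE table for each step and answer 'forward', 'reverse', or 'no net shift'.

Direction: forward

Q₀ = 1.2755e-04 vs Keq = 6.243 ⇒ Q<K, forward
Step 1:
                   D          A          J          C
  I              4.3      0.916    0.02236     0.3172
  C          -0.4451      1.335     0.4451      1.335
  E            3.855      2.251     0.4674      1.652
  solve Keq expr → x = 0.4451; check Q = 6.243
Then add 0.623 M of A.
Step 2:
                   D          A          J          C
  I            3.855      2.874     0.4674      1.652
  C          0.06329    -0.1899   -0.06329    -0.1899
  E            3.918      2.684     0.4042      1.463
  solve Keq expr → x = -0.06329; check Q = 6.243
Then remove 0.1368 M of J.
Step 3:
                   D          A          J          C
  I            3.918      2.684     0.2674      1.463
  C         -0.03167    0.09501    0.03167    0.09501
  E            3.887      2.779      0.299      1.558
  solve Keq expr → x = 0.03167; check Q = 6.243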